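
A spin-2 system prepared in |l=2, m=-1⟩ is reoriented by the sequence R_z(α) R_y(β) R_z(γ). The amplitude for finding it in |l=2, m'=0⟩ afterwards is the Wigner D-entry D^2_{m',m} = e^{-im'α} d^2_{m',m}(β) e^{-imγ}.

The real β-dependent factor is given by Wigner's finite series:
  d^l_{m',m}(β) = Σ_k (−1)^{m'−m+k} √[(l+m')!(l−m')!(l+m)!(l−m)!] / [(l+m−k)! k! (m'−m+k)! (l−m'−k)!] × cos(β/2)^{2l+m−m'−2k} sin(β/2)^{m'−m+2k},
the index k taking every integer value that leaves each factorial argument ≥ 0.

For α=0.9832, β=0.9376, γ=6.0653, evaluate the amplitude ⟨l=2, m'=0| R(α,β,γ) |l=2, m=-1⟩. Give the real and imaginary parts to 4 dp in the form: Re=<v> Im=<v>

Re=-0.5704 Im=0.1263

First d^2_{0,-1}(β=0.9376), then the phase factors e^{-i(0)α} and e^{-i(-1)γ}:
c=cos(0.9376/2)=0.892111, s=sin(0.9376/2)=0.451816; N=√[2·2·1·6]=4.898979
k: max(0,(-1)−(0))=0 … min(2+(-1),2−(0))=1
  k=0: (−1)^1·4.8990/(2)·0.8921^3·0.4518^1 = -0.785768
  k=1: (−1)^2·4.8990/(2)·0.8921^1·0.4518^3 = +0.201549
d^2_{0,-1}(0.9376) = -0.785768 +0.201549 = -0.584219
Phases: e^{-i·(0)·0.9832}=+1.000000+0.000000i, e^{-i·(-1)·6.0653}=+0.976357-0.216165i ⇒ D=-0.570406+0.126288i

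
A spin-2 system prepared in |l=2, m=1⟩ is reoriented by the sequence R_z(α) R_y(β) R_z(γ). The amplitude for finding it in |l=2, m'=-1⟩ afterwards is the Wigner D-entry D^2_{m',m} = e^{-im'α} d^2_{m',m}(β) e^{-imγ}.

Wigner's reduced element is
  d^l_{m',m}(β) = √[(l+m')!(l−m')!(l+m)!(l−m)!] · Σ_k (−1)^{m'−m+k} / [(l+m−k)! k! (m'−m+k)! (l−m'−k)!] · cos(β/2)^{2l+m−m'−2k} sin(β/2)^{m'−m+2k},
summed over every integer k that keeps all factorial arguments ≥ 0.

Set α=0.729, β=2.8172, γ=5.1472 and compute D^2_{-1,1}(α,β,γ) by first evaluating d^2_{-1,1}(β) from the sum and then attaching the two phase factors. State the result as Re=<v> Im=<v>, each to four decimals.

Re=0.2529 Im=-0.8349

D^2_{-1,1}(0.729,2.8172,5.1472) = e^{-i·-1·0.729}·d^2_{-1,1}(2.8172)·e^{-i·1·5.1472}. Compute d first:
c=cos(2.8172/2)=0.161486, s=sin(2.8172/2)=0.986875; N=√[1·6·6·1]=6.000000
Admissible k: 2..3 (factorial args all ≥0)
  k=2: (−1)^0·6.0000/(2)·0.1615^2·0.9869^2 = +0.076193
  k=3: (−1)^1·6.0000/(6)·0.1615^0·0.9869^4 = -0.948525
d^2_{-1,1}(2.8172) = +0.076193 -0.948525 = -0.872331
D = (+0.745841+0.666124i)·(-0.872331)·(+0.421239+0.906950i) = +0.252945-0.834854i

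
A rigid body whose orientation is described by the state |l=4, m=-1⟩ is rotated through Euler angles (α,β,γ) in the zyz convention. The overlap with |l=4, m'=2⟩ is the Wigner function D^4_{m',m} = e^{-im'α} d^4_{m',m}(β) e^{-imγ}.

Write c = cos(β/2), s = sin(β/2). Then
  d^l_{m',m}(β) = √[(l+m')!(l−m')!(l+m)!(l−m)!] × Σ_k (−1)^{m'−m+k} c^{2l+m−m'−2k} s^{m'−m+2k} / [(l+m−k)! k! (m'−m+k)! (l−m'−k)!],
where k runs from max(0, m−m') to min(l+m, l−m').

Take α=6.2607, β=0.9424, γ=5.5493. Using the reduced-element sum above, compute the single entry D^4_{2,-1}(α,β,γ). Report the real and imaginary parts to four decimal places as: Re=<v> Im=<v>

D^4_{2,-1}(6.2607,0.9424,5.5493) = e^{-i·2·6.2607}·d^4_{2,-1}(0.9424)·e^{-i·-1·5.5493}. Compute d first:
Half-angle: c=0.891024, s=0.453956. N=√(720·2·6·120)=1018.233765
The bounds max(0,m−m')=0 and min(l+m,l−m')=2 give 3 terms
  k=0: (−1)^3·1018.2338/(72)·0.8910^5·0.4540^3 = -0.743025
  k=1: (−1)^4·1018.2338/(48)·0.8910^3·0.4540^5 = +0.289296
  k=2: (−1)^5·1018.2338/(240)·0.8910^1·0.4540^7 = -0.015018
d^4_{2,-1}(0.9424) = -0.743025 +0.289296 -0.015018 = -0.468747
Phases: e^{-i·(2)·6.2607}=+0.998989+0.044955i, e^{-i·(-1)·5.5493}=+0.742578-0.669760i ⇒ D=-0.361843+0.297982i

Re=-0.3618 Im=0.2980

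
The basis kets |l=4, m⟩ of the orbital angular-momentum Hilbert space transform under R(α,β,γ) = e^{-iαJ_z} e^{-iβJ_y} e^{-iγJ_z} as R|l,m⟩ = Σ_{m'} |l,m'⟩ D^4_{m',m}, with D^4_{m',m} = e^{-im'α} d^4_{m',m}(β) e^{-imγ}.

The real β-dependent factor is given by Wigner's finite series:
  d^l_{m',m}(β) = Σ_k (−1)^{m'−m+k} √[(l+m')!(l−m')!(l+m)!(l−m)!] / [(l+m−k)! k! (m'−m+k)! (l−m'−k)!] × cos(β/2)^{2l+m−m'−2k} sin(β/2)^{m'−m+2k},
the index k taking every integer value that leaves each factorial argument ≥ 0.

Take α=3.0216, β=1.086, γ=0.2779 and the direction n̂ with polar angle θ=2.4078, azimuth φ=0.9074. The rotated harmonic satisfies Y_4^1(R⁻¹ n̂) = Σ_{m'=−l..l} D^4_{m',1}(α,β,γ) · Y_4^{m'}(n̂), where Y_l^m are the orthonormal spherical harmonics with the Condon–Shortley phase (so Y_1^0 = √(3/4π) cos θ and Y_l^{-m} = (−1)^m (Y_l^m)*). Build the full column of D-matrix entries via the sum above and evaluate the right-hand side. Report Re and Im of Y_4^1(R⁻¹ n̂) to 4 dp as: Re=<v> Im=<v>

Need the full column D^4_{m',1} for m'=−4..4 at α=3.0216, β=1.086, γ=0.2779.
cos(β/2)=0.856162, sin(β/2)=0.516707
d^4_{-4,1}: single k=5 term ⇒ +0.172975;  D = +0.125632-0.118899i
d^4_{-3,1}: k∈[4..5] ⇒ +0.506664 -0.110726 = +0.395939;  D = -0.318082+0.235778i
d^4_{-2,1}: k∈[3..5] ⇒ +0.897487 -0.490338 +0.035719 = +0.442868;  D = +0.384794-0.219239i
d^4_{-1,1}: k∈[2..5] ⇒ +1.051539 -1.149007 +0.209252 -0.005081 = +0.106702;  D = -0.098367+0.041345i
d^4_{0,1}: k∈[1..4] ⇒ +0.779206 -1.702862 +0.620234 -0.037651 = -0.341074;  D = -0.327988+0.093569i
d^4_{1,1}: k∈[0..3] ⇒ +0.288702 -1.577308 +1.149007 -0.139501 = -0.279101;  D = +0.275628-0.043889i
d^4_{2,1}: k∈[0..2] ⇒ -0.739220 +1.346231 -0.326892 = +0.280119;  D = +0.279918-0.010618i
d^4_{3,1}: k∈[0..1] ⇒ +0.834633 -0.506664 = +0.327969;  D = -0.326865-0.026889i
d^4_{4,1}: single k=0 term ⇒ -0.474906;  D = -0.465243-0.095313i
Y_4^{m'}(θ=2.4078,φ=0.9074) and Σ D·Y over m':
  (+0.1256-0.1189i)·(-0.0786+0.0417i)  (-0.3181+0.2358i)·(+0.2550+0.1137i)  (+0.3848-0.2192i)·(-0.1037-0.4165i)  (-0.0984+0.0413i)·(-0.1247+0.1595i)  (-0.3280+0.0936i)·(-0.3067+0.0000i)  (+0.2756-0.0439i)·(+0.1247+0.1595i)  (+0.2799-0.0106i)·(-0.1037+0.4165i)  (-0.3269-0.0269i)·(-0.2550+0.1137i)  (-0.4652-0.0953i)·(-0.0786-0.0417i)
Y_4^1(R⁻¹ n̂) = -0.001982+0.004265i

Re=-0.0020 Im=0.0043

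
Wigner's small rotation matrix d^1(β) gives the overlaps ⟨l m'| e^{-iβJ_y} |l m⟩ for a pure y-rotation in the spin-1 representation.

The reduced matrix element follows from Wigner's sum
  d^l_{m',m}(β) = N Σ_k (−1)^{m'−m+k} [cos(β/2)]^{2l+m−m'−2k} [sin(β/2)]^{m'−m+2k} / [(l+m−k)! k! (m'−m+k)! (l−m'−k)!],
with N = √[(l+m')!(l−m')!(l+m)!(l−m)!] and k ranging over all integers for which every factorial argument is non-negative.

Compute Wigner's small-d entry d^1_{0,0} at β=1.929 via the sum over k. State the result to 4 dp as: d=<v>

d=-0.3506

d^1_{0,0}(β=1.929) via Wigner's sum:
c=cos(1.929/2)=0.569828, s=sin(1.929/2)=0.821764; N=√[1·1·1·1]=1.000000
The bounds max(0,m−m')=0 and min(l+m,l−m')=1 give 2 terms
  k=0: (−1)^0·1.0000/(1)·0.5698^2·0.8218^0 = +0.324704
  k=1: (−1)^1·1.0000/(1)·0.5698^0·0.8218^2 = -0.675296
d^1_{0,0}(1.929) = +0.324704 -0.675296 = -0.350592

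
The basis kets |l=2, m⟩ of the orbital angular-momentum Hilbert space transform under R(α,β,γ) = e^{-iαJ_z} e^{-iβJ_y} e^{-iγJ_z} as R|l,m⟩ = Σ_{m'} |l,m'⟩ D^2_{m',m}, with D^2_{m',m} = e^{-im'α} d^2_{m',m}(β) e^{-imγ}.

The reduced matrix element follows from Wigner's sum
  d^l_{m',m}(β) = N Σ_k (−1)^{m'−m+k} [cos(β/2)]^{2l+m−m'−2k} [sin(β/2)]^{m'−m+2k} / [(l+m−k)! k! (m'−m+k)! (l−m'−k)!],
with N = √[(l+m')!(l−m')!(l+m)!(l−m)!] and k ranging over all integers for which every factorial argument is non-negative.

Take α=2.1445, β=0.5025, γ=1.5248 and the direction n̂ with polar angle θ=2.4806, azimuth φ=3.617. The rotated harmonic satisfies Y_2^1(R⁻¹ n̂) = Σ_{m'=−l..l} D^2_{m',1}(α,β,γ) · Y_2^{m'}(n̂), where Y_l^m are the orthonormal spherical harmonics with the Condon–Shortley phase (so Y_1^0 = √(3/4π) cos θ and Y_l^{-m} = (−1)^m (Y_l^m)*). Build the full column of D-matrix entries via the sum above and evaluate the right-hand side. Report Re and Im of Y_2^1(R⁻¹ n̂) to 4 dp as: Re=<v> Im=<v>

Need the full column D^2_{m',1} for m'=−2..2 at α=2.1445, β=0.5025, γ=1.5248.
cos(β/2)=0.968602, sin(β/2)=0.248615
d^2_{-2,1}: single k=3 term ⇒ +0.029769;  D = -0.027674+0.010970i
d^2_{-1,1}: k∈[2..3] ⇒ +0.173967 -0.003820 = +0.170147;  D = +0.138508+0.098820i
d^2_{0,1}: k∈[1..2] ⇒ +0.553400 -0.036459 = +0.516942;  D = +0.023769-0.516395i
d^2_{1,1}: k∈[0..1] ⇒ +0.880202 -0.173967 = +0.706235;  D = -0.610161+0.355627i
d^2_{2,1}: single k=0 term ⇒ -0.451849;  D = -0.402980-0.204389i
Y_2^{m'}(θ=2.4806,φ=3.617) and Σ D·Y over m':
  (-0.0277+0.0110i)·(+0.0846-0.1185i)  (+0.1385+0.0988i)·(+0.3329-0.1714i)  (+0.0238-0.5164i)·(+0.2742+0.0000i)  (-0.6102+0.3556i)·(-0.3329-0.1714i)  (-0.4030-0.2044i)·(+0.0846+0.1185i)
Y_2^1(R⁻¹ n̂) = +0.322683-0.207082i

Re=0.3227 Im=-0.2071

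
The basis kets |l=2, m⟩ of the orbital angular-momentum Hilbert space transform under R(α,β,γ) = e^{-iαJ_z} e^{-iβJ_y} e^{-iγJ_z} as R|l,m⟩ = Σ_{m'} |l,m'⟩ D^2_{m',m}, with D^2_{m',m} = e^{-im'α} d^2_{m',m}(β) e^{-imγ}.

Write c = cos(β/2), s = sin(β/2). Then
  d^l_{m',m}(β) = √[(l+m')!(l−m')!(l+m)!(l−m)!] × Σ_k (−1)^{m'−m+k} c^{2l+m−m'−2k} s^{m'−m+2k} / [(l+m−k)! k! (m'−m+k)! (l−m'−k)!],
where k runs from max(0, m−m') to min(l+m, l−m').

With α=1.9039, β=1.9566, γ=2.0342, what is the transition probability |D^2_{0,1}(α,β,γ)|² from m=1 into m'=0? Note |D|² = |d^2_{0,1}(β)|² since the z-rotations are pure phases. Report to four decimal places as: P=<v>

P=0.1823

Split into d^2_{0,1}(β=1.9566) × two z-phases.
Half-angle: c=0.558434, s=0.829549. N=√(2·2·6·1)=4.898979
The bounds max(0,m−m')=1 and min(l+m,l−m')=2 give 2 terms
  k=1: (−1)^0·4.8990/(2)·0.5584^3·0.8295^1 = +0.353861
  k=2: (−1)^1·4.8990/(2)·0.5584^1·0.8295^3 = -0.780861
d^2_{0,1}(1.9566) = +0.353861 -0.780861 = -0.427000
|D^2_{0,1}|² = |d^2_{0,1}(β)|² = (-0.427000)² = 0.182329 (the z-rotation phases have unit modulus)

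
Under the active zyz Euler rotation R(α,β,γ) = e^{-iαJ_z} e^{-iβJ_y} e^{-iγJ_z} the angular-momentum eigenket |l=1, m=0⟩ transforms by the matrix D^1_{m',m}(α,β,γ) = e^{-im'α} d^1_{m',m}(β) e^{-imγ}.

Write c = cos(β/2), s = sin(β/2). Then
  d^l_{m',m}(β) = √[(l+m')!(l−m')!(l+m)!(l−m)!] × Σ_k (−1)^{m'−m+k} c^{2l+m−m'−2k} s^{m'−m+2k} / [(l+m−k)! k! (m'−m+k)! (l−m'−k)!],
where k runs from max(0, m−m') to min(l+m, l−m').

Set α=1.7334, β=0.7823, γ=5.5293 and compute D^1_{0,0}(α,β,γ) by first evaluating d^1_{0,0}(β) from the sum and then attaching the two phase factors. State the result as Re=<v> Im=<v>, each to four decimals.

Re=0.7093 Im=0.0000

D^1_{0,0}(1.7334,0.7823,5.5293) = e^{-i·0·1.7334}·d^1_{0,0}(0.7823)·e^{-i·0·5.5293}. Compute d first:
With c≡cos(β/2)=0.924471 and s≡sin(β/2)=0.381252, N=[1·1·1·1]^{1/2}=1.000000
k: max(0,(0)−(0))=0 … min(1+(0),1−(0))=1
  k=0: (−1)^0·1.0000/(1)·0.9245^2·0.3813^0 = +0.854647
  k=1: (−1)^1·1.0000/(1)·0.9245^0·0.3813^2 = -0.145353
d^1_{0,0}(0.7823) = +0.854647 -0.145353 = +0.709294
Attach z-rotation phases: D = e^{-i(0)(1.7334)}·(+0.709294)·e^{-i(0)(5.5293)} = +0.709294+0.000000i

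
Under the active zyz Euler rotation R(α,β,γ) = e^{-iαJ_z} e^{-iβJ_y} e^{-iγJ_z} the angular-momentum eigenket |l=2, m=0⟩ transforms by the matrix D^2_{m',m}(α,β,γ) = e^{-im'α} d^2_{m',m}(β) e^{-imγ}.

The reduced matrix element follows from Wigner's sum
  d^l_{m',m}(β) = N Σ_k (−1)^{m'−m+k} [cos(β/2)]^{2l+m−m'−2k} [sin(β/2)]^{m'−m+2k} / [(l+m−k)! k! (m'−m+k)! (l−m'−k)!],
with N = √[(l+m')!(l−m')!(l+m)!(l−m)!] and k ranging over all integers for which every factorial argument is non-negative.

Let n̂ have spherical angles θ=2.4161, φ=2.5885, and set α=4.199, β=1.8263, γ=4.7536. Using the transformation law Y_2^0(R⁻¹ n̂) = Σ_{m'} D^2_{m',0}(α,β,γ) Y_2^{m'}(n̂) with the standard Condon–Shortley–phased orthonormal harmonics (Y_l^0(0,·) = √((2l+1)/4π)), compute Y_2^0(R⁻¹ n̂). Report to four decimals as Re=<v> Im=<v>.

Re=-0.2901 Im=0.0000

Need the full column D^2_{m',0} for m'=−2..2 at α=4.199, β=1.8263, γ=4.7536.
cos(β/2)=0.611256, sin(β/2)=0.791433
d^2_{-2,0}: single k=2 term ⇒ +0.573258;  D = -0.296706+0.490500i
d^2_{-1,0}: k∈[1..2] ⇒ +0.442750 -0.742235 = -0.299485;  D = +0.147086+0.260876i
d^2_{0,0}: k∈[0..2] ⇒ +0.139602 -0.936126 +0.392335 = -0.404189;  D = -0.404189+0.000000i
d^2_{1,0}: k∈[0..1] ⇒ -0.442750 +0.742235 = +0.299485;  D = -0.147086+0.260876i
d^2_{2,0}: single k=0 term ⇒ +0.573258;  D = -0.296706-0.490500i
Y_2^{m'}(θ=2.4161,φ=2.5885) and Σ D·Y over m':
  (-0.2967+0.4905i)·(+0.0762+0.1520i)  (+0.1471+0.2609i)·(+0.3263+0.2015i)  (-0.4042+0.0000i)·(+0.2142+0.0000i)  (-0.1471+0.2609i)·(-0.3263+0.2015i)  (-0.2967-0.4905i)·(+0.0762-0.1520i)
Y_2^0(R⁻¹ n̂) = -0.290065-0.000000i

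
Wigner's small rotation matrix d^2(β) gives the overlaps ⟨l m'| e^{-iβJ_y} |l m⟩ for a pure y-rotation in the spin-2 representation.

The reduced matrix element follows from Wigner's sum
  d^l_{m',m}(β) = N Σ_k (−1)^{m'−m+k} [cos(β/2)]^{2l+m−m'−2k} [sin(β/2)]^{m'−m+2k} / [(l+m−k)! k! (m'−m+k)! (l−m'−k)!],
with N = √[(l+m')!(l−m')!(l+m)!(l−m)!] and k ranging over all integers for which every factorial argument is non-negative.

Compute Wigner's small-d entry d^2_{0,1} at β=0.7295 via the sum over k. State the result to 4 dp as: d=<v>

d=0.6085

d^2_{0,1}(β=0.7295) via Wigner's sum:
Half-angle: c=0.934213, s=0.356716. N=√(2·2·6·1)=4.898979
The bounds max(0,m−m')=1 and min(l+m,l−m')=2 give 2 terms
  k=1: (−1)^0·4.8990/(2)·0.9342^3·0.3567^1 = +0.712419
  k=2: (−1)^1·4.8990/(2)·0.9342^1·0.3567^3 = -0.103870
d^2_{0,1}(0.7295) = +0.712419 -0.103870 = +0.608550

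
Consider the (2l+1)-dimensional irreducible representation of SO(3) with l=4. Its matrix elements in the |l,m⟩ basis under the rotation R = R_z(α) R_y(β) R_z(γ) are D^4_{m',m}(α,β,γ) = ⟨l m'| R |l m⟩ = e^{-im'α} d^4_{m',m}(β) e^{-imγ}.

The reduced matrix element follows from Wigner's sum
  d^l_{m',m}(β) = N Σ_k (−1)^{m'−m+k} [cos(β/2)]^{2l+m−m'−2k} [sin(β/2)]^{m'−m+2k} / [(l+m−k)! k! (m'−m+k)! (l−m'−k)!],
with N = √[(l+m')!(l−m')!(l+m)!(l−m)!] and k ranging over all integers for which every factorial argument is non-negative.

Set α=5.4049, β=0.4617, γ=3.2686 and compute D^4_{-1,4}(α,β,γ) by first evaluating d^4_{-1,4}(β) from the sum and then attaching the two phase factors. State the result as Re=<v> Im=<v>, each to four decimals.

Re=0.0008 Im=-0.0043

Split into d^4_{-1,4}(β=0.4617) × two z-phases.
With c≡cos(β/2)=0.973472 and s≡sin(β/2)=0.228805, N=[6·120·40320·1]^{1/2}=5387.986637
The bounds max(0,m−m')=5 and min(l+m,l−m')=5 give 1 term
  k=5: (−1)^0·5387.9866/(720)·0.9735^3·0.2288^5 = +0.004329
d^4_{-1,4}(0.4617) = +0.004329
Phases: e^{-i·(-1)·5.4049}=+0.638472-0.769645i, e^{-i·(4)·3.2686}=+0.873705-0.486456i ⇒ D=+0.000794-0.004256i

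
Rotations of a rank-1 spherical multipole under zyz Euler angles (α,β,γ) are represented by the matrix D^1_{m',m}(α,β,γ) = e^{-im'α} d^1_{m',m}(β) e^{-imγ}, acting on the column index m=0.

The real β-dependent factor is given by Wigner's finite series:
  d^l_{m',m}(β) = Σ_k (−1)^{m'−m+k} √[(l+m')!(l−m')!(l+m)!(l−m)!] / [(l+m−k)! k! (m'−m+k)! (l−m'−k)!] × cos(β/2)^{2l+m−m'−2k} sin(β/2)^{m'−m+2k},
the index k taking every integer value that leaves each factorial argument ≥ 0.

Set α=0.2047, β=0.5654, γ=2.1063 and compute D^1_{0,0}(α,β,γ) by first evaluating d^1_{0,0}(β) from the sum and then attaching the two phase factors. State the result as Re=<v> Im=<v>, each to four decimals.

First d^1_{0,0}(β=0.5654), then the phase factors e^{-i(0)α} and e^{-i(0)γ}:
c=cos(0.5654/2)=0.960306, s=sin(0.5654/2)=0.278949; N=√[1·1·1·1]=1.000000
The bounds max(0,m−m')=0 and min(l+m,l−m')=1 give 2 terms
  k=0: (−1)^0·1.0000/(1)·0.9603^2·0.2789^0 = +0.922187
  k=1: (−1)^1·1.0000/(1)·0.9603^0·0.2789^2 = -0.077813
d^1_{0,0}(0.5654) = +0.922187 -0.077813 = +0.844374
Attach z-rotation phases: D = e^{-i(0)(0.2047)}·(+0.844374)·e^{-i(0)(2.1063)} = +0.844374+0.000000i

Re=0.8444 Im=0.0000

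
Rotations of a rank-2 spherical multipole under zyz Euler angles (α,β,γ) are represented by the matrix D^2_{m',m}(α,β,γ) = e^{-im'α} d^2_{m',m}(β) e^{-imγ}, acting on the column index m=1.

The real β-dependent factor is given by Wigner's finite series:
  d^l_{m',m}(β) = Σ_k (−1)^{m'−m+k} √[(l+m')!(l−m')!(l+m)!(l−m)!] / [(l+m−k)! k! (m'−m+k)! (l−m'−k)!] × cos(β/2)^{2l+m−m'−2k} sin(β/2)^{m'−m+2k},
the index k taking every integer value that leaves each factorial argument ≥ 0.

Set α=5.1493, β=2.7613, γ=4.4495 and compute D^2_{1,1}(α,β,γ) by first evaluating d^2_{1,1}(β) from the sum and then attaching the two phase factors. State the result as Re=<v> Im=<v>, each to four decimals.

D^2_{1,1}(5.1493,2.7613,4.4495) = e^{-i·1·5.1493}·d^2_{1,1}(2.7613)·e^{-i·1·4.4495}. Compute d first:
c=cos(2.7613/2)=0.189003, s=sin(2.7613/2)=0.981977; N=√[6·1·6·1]=6.000000
k: max(0,(1)−(1))=0 … min(2+(1),2−(1))=1
  k=0: (−1)^0·6.0000/(6)·0.1890^4·0.9820^0 = +0.001276
  k=1: (−1)^1·6.0000/(2)·0.1890^2·0.9820^2 = -0.103338
d^2_{1,1}(2.7613) = +0.001276 -0.103338 = -0.102062
Attach z-rotation phases: D = e^{-i(1)(5.1493)}·(-0.102062)·e^{-i(1)(4.4495)} = +0.100520-0.017671i

Re=0.1005 Im=-0.0177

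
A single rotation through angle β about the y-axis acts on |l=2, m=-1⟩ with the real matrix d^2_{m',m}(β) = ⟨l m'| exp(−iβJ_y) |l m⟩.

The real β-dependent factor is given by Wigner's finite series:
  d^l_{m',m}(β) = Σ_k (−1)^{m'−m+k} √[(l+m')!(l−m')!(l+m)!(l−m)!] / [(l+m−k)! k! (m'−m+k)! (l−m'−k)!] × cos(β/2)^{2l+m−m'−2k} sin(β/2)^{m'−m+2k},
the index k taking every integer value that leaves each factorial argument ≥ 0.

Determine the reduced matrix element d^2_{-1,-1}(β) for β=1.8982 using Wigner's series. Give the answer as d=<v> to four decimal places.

d^2_{-1,-1}(β=1.8982) via Wigner's sum:
With c≡cos(β/2)=0.582415 and s≡sin(β/2)=0.812892, N=[1·6·1·6]^{1/2}=6.000000
Admissible k: 0..1 (factorial args all ≥0)
  k=0: (−1)^0·6.0000/(6)·0.5824^4·0.8129^0 = +0.115061
  k=1: (−1)^1·6.0000/(2)·0.5824^2·0.8129^2 = -0.672437
d^2_{-1,-1}(1.8982) = +0.115061 -0.672437 = -0.557375

d=-0.5574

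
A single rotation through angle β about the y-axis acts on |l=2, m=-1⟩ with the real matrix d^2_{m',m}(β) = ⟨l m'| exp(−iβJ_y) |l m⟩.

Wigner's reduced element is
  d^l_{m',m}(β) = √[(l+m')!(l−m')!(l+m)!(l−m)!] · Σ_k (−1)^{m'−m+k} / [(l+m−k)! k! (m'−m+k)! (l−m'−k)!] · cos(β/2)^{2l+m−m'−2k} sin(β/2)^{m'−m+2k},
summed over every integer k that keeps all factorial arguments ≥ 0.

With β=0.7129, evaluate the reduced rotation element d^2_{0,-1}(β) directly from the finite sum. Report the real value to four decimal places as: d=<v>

d^2_{0,-1}(β=0.7129) via Wigner's sum:
Half-angle: c=0.937141, s=0.348950. N=√(2·2·1·6)=4.898979
k∈{0,1} keeps every argument non-negative
  k=0: (−1)^1·4.8990/(2)·0.9371^3·0.3489^1 = -0.703483
  k=1: (−1)^2·4.8990/(2)·0.9371^1·0.3489^3 = +0.097537
d^2_{0,-1}(0.7129) = -0.703483 +0.097537 = -0.605946

d=-0.6059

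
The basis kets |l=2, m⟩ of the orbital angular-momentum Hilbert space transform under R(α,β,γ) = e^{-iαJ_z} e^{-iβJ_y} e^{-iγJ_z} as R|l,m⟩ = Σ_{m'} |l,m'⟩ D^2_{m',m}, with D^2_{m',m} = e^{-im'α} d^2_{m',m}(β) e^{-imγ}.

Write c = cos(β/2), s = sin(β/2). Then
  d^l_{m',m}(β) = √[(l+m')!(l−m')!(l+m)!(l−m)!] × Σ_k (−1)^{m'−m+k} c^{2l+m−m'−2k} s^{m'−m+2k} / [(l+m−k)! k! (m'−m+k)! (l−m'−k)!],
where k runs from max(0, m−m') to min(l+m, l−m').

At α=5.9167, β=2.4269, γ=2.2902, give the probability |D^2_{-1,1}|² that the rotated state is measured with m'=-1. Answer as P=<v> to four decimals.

P=0.2008

First d^2_{-1,1}(β=2.4269), then the phase factors e^{-i(-1)α} and e^{-i(1)γ}:
Half-angle: c=0.349789, s=0.936828. N=√(1·6·6·1)=6.000000
The bounds max(0,m−m')=2 and min(l+m,l−m')=3 give 2 terms
  k=2: (−1)^0·6.0000/(2)·0.3498^2·0.9368^2 = +0.322147
  k=3: (−1)^1·6.0000/(6)·0.3498^0·0.9368^4 = -0.770265
d^2_{-1,1}(2.4269) = +0.322147 -0.770265 = -0.448117
|D^2_{-1,1}|² = |d^2_{-1,1}(β)|² = (-0.448117)² = 0.200809 (the z-rotation phases have unit modulus)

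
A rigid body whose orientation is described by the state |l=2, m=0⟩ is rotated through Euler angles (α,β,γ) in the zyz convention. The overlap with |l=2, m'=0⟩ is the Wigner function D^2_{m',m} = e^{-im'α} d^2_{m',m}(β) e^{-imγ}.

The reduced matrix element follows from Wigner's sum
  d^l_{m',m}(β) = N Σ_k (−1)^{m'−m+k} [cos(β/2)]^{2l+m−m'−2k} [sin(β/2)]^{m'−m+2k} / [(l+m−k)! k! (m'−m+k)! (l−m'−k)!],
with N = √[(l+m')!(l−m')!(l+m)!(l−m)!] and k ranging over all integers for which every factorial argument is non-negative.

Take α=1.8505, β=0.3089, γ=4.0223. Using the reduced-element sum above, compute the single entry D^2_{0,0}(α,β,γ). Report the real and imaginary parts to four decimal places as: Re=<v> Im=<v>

D^2_{0,0}(1.8505,0.3089,4.0223) = e^{-i·0·1.8505}·d^2_{0,0}(0.3089)·e^{-i·0·4.0223}. Compute d first:
c=cos(0.3089/2)=0.988096, s=sin(0.3089/2)=0.153837; N=√[2·2·2·2]=4.000000
k∈{0,1,2} keeps every argument non-negative
  k=0: (−1)^0·4.0000/(4)·0.9881^4·0.1538^0 = +0.953229
  k=1: (−1)^1·4.0000/(1)·0.9881^2·0.1538^2 = -0.092423
  k=2: (−1)^2·4.0000/(4)·0.9881^0·0.1538^4 = +0.000560
d^2_{0,0}(0.3089) = +0.953229 -0.092423 +0.000560 = +0.861366
D = (+1.000000+0.000000i)·(+0.861366)·(+1.000000+0.000000i) = +0.861366+0.000000i

Re=0.8614 Im=0.0000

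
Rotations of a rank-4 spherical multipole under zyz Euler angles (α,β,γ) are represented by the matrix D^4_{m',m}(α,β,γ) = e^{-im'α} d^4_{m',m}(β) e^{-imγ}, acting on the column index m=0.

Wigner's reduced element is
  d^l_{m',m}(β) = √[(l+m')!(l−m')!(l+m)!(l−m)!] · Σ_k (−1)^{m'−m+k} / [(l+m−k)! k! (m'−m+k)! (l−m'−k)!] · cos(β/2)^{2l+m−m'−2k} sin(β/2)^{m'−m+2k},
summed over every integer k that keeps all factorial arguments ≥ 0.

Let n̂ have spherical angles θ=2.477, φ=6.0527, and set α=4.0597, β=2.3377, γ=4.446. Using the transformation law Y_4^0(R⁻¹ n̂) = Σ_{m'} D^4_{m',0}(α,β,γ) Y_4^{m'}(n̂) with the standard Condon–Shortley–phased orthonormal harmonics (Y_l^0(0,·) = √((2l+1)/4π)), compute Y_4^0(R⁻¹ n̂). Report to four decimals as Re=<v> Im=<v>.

Need the full column D^4_{m',0} for m'=−4..4 at α=4.0597, β=2.3377, γ=4.446.
cos(β/2)=0.391210, sin(β/2)=0.920301
d^4_{-4,0}: single k=4 term ⇒ +0.140576;  D = -0.121230-0.071167i
d^4_{-3,0}: k∈[3..4] ⇒ +0.084509 -0.467676 = -0.383166;  D = -0.354790+0.144708i
d^4_{-2,0}: k∈[2..4] ⇒ +0.028803 -0.425061 +0.882109 = +0.485851;  D = -0.127445+0.468838i
d^4_{-1,0}: k∈[1..4] ⇒ +0.005772 -0.191650 +1.060589 -0.978218 = -0.103506;  D = +0.062862+0.082231i
d^4_{0,0}: k∈[0..4] ⇒ +0.000549 -0.048578 +0.604872 -1.487719 +0.514565 = -0.416311;  D = -0.416311+0.000000i
d^4_{1,0}: k∈[0..3] ⇒ -0.005772 +0.191650 -1.060589 +0.978218 = +0.103506;  D = -0.062862+0.082231i
d^4_{2,0}: k∈[0..2] ⇒ +0.028803 -0.425061 +0.882109 = +0.485851;  D = -0.127445-0.468838i
d^4_{3,0}: k∈[0..1] ⇒ -0.084509 +0.467676 = +0.383166;  D = +0.354790+0.144708i
d^4_{4,0}: single k=0 term ⇒ +0.140576;  D = -0.121230+0.071167i
Y_4^{m'}(θ=2.477,φ=6.0527) and Σ D·Y over m':
  (-0.1212-0.0712i)·(+0.0387+0.0510i)  (-0.3548+0.1447i)·(-0.1780-0.1474i)  (-0.1274+0.4688i)·(+0.3803+0.1889i)  (+0.0629+0.0822i)·(-0.2990-0.0702i)  (-0.4163+0.0000i)·(-0.2275+0.0000i)  (-0.0629+0.0822i)·(+0.2990-0.0702i)  (-0.1274-0.4688i)·(+0.3803-0.1889i)  (+0.3548+0.1447i)·(+0.1780-0.1474i)  (-0.1212+0.0712i)·(+0.0387-0.0510i)
Y_4^0(R⁻¹ n̂) = -0.038525+0.000000i

Re=-0.0385 Im=0.0000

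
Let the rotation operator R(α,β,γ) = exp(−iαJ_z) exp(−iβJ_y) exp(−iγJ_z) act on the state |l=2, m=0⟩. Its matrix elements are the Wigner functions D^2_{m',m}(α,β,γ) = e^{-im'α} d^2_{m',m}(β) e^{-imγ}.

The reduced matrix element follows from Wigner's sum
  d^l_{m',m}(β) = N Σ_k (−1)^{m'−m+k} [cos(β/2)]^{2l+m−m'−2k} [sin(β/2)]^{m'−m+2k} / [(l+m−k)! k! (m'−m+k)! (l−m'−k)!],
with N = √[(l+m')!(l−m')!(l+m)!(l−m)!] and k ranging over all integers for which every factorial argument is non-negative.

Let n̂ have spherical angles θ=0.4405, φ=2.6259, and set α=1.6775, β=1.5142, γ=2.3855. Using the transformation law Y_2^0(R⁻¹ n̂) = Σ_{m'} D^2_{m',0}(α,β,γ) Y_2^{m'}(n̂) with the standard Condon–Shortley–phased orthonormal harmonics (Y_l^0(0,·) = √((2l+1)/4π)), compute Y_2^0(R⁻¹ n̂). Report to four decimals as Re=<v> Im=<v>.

Re=-0.2306 Im=0.0000

Need the full column D^2_{m',0} for m'=−2..2 at α=1.6775, β=1.5142, γ=2.3855.
cos(β/2)=0.726831, sin(β/2)=0.686817
d^2_{-2,0}: single k=2 term ⇒ +0.610413;  D = -0.596566-0.129280i
d^2_{-1,0}: k∈[1..2] ⇒ +0.645976 -0.576808 = +0.069168;  D = -0.007366+0.068775i
d^2_{0,0}: k∈[0..2] ⇒ +0.279083 -0.996800 +0.222517 = -0.495200;  D = -0.495200+0.000000i
d^2_{1,0}: k∈[0..1] ⇒ -0.645976 +0.576808 = -0.069168;  D = +0.007366+0.068775i
d^2_{2,0}: single k=0 term ⇒ +0.610413;  D = -0.596566+0.129280i
Y_2^{m'}(θ=0.4405,φ=2.6259) and Σ D·Y over m':
  (-0.5966-0.1293i)·(+0.0361+0.0603i)  (-0.0074+0.0688i)·(-0.2592-0.1469i)  (-0.4952+0.0000i)·(+0.4588+0.0000i)  (+0.0074+0.0688i)·(+0.2592-0.1469i)  (-0.5966+0.1293i)·(+0.0361-0.0603i)
Y_2^0(R⁻¹ n̂) = -0.230606+0.000000i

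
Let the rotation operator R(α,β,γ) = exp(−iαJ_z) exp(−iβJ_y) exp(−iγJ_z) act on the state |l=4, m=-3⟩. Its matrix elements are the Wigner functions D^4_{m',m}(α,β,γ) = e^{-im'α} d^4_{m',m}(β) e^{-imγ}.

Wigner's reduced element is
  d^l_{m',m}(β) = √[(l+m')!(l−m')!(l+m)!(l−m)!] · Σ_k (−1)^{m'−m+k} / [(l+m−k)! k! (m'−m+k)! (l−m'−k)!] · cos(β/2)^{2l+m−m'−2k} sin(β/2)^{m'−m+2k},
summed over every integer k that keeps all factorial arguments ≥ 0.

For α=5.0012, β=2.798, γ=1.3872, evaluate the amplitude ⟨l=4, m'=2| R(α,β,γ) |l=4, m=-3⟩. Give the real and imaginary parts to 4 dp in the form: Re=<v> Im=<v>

Re=0.4740 Im=0.2245

D^4_{2,-3}(5.0012,2.798,1.3872) = e^{-i·2·5.0012}·d^4_{2,-3}(2.798)·e^{-i·-3·1.3872}. Compute d first:
With c≡cos(β/2)=0.170953 and s≡sin(β/2)=0.985279, N=[720·2·1·5040]^{1/2}=2693.993318
The bounds max(0,m−m')=0 and min(l+m,l−m')=1 give 2 terms
  k=0: (−1)^5·2693.9933/(240)·0.1710^3·0.9853^5 = -0.052072
  k=1: (−1)^6·2693.9933/(720)·0.1710^1·0.9853^7 = +0.576574
d^4_{2,-3}(2.798) = -0.052072 +0.576574 = +0.524501
Attach z-rotation phases: D = e^{-i(2)(5.0012)}·(+0.524501)·e^{-i(-3)(1.3872)} = +0.474009+0.224537i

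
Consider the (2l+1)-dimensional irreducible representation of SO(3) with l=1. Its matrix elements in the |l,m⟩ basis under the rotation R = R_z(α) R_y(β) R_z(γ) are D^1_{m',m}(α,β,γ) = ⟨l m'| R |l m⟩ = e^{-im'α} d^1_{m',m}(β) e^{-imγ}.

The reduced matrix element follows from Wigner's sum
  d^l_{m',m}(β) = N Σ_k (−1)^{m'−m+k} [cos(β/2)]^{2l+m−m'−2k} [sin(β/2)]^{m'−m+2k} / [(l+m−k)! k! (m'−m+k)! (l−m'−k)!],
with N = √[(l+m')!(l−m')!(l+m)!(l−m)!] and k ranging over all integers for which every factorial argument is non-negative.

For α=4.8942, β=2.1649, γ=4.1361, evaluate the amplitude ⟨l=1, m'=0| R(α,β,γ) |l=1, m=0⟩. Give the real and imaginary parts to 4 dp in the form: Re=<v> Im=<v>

D^1_{0,0}(4.8942,2.1649,4.1361) = e^{-i·0·4.8942}·d^1_{0,0}(2.1649)·e^{-i·0·4.1361}. Compute d first:
Half-angle: c=0.469166, s=0.883110. N=√(1·1·1·1)=1.000000
k∈{0,1} keeps every argument non-negative
  k=0: (−1)^0·1.0000/(1)·0.4692^2·0.8831^0 = +0.220117
  k=1: (−1)^1·1.0000/(1)·0.4692^0·0.8831^2 = -0.779883
d^1_{0,0}(2.1649) = +0.220117 -0.779883 = -0.559766
D = (+1.000000+0.000000i)·(-0.559766)·(+1.000000+0.000000i) = -0.559766+0.000000i

Re=-0.5598 Im=0.0000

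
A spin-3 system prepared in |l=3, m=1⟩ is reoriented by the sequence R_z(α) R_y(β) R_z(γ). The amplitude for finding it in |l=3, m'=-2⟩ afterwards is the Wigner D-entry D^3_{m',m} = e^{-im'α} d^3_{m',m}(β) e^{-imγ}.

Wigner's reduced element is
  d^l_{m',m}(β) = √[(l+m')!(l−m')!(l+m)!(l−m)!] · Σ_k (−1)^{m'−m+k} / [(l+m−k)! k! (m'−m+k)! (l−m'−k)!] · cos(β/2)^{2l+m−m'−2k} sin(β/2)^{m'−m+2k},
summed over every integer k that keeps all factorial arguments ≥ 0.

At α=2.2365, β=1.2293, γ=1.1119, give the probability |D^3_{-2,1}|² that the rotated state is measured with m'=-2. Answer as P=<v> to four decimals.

D^3_{-2,1}(2.2365,1.2293,1.1119) = e^{-i·-2·2.2365}·d^3_{-2,1}(1.2293)·e^{-i·1·1.1119}. Compute d first:
Half-angle: c=0.816975, s=0.576673. N=√(1·120·24·2)=75.894664
k: max(0,(1)−(-2))=3 … min(3+(1),3−(-2))=4
  k=3: (−1)^0·75.8947/(12)·0.8170^3·0.5767^3 = +0.661370
  k=4: (−1)^1·75.8947/(24)·0.8170^1·0.5767^5 = -0.164761
d^3_{-2,1}(1.2293) = +0.661370 -0.164761 = +0.496609
|D^3_{-2,1}|² = |d^3_{-2,1}(β)|² = (+0.496609)² = 0.246621 (the z-rotation phases have unit modulus)

P=0.2466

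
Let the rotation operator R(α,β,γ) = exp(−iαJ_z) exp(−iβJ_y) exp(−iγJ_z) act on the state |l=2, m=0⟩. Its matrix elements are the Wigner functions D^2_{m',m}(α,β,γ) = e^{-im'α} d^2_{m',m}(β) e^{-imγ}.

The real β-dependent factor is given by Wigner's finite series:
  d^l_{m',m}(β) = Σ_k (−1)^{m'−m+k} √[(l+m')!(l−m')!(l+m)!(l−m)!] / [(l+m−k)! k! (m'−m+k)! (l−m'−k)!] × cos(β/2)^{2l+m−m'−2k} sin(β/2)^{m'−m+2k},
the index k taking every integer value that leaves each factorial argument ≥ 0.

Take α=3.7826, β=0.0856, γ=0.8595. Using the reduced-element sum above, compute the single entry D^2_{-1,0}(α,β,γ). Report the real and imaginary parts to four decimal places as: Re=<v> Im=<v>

Re=-0.0836 Im=-0.0624

First d^2_{-1,0}(β=0.0856), then the phase factors e^{-i(-1)α} and e^{-i(0)γ}:
With c≡cos(β/2)=0.999084 and s≡sin(β/2)=0.042787, N=[1·6·2·2]^{1/2}=4.898979
k∈{1,2} keeps every argument non-negative
  k=1: (−1)^0·4.8990/(2)·0.9991^3·0.0428^1 = +0.104518
  k=2: (−1)^1·4.8990/(2)·0.9991^1·0.0428^3 = -0.000192
d^2_{-1,0}(0.0856) = +0.104518 -0.000192 = +0.104327
D = (-0.801494-0.598003i)·(+0.104327)·(+1.000000+0.000000i) = -0.083617-0.062388i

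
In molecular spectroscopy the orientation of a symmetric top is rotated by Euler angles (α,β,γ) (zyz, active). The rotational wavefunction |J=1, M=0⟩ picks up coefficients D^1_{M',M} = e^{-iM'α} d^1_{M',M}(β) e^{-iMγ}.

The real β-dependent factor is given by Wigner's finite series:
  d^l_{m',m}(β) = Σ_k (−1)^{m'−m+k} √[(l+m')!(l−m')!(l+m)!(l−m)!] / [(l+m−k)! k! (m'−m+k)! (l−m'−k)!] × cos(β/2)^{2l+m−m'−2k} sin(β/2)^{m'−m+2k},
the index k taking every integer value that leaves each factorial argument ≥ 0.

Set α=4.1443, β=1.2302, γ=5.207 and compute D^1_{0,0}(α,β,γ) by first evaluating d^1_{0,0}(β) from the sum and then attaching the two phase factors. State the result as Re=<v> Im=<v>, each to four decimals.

Split into d^1_{0,0}(β=1.2302) × two z-phases.
With c≡cos(β/2)=0.816716 and s≡sin(β/2)=0.577040, N=[1·1·1·1]^{1/2}=1.000000
k∈{0,1} keeps every argument non-negative
  k=0: (−1)^0·1.0000/(1)·0.8167^2·0.5770^0 = +0.667025
  k=1: (−1)^1·1.0000/(1)·0.8167^0·0.5770^2 = -0.332975
d^1_{0,0}(1.2302) = +0.667025 -0.332975 = +0.334049
Attach z-rotation phases: D = e^{-i(0)(4.1443)}·(+0.334049)·e^{-i(0)(5.207)} = +0.334049+0.000000i

Re=0.3340 Im=0.0000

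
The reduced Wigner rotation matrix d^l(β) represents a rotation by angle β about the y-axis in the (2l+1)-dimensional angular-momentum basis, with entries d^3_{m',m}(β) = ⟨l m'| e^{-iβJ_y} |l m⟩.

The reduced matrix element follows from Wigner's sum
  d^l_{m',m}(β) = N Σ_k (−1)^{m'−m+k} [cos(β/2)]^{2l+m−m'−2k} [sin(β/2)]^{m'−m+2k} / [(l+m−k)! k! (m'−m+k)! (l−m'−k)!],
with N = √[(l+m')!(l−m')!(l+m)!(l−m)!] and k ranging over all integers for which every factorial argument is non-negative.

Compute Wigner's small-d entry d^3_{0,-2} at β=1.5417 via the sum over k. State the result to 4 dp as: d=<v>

d=0.0398

d^3_{0,-2}(β=1.5417) via Wigner's sum:
Half-angle: c=0.717319, s=0.696745. N=√(6·6·1·120)=65.726707
Admissible k: 0..1 (factorial args all ≥0)
  k=0: (−1)^2·65.7267/(12)·0.7173^4·0.6967^2 = +0.703975
  k=1: (−1)^3·65.7267/(12)·0.7173^2·0.6967^4 = -0.664173
d^3_{0,-2}(1.5417) = +0.703975 -0.664173 = +0.039802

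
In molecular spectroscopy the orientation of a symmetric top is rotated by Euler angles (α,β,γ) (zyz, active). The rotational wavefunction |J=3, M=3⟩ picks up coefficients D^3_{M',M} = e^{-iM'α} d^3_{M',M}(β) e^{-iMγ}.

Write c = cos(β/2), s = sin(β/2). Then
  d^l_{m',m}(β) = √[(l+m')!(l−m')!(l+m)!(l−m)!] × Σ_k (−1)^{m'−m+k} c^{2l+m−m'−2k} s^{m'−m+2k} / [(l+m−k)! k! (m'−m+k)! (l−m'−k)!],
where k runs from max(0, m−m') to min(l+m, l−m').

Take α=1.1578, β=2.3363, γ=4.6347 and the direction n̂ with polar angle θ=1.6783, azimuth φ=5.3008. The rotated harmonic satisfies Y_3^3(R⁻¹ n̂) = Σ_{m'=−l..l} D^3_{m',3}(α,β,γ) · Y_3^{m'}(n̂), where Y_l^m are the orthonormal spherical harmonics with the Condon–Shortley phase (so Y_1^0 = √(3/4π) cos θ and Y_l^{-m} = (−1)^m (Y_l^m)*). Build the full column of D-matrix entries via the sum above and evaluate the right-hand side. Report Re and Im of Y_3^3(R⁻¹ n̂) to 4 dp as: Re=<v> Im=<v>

Re=0.0493 Im=-0.3544

Need the full column D^3_{m',3} for m'=−3..3 at α=1.1578, β=2.3363, γ=4.6347.
cos(β/2)=0.391854, sin(β/2)=0.920027
d^3_{-3,3}: single k=6 term ⇒ +0.606463;  D = -0.324645+0.512252i
d^3_{-2,3}: single k=5 term ⇒ +0.632709;  D = +0.353551+0.524711i
d^3_{-1,3}: single k=4 term ⇒ +0.426087;  D = +0.419208-0.076252i
d^3_{0,3}: single k=3 term ⇒ +0.209552;  D = +0.048399-0.203886i
d^3_{1,3}: single k=2 term ⇒ +0.077294;  D = -0.061716-0.046535i
d^3_{2,3}: single k=1 term ⇒ +0.020821;  D = -0.018154+0.010196i
d^3_{3,3}: single k=0 term ⇒ +0.003620;  D = +0.000357+0.003603i
Y_3^{m'}(θ=1.6783,φ=5.3008) and Σ D·Y over m':
  (-0.3246+0.5123i)·(-0.4023+0.0792i)  (+0.3536+0.5247i)·(+0.0416-0.1001i)  (+0.4192-0.0763i)·(-0.1681-0.2519i)  (+0.0484-0.2039i)·(+0.1178+0.0000i)  (-0.0617-0.0465i)·(+0.1681-0.2519i)  (-0.0182+0.0102i)·(+0.0416+0.1001i)  (+0.0004+0.0036i)·(+0.4023+0.0792i)
Y_3^3(R⁻¹ n̂) = +0.049278-0.354351i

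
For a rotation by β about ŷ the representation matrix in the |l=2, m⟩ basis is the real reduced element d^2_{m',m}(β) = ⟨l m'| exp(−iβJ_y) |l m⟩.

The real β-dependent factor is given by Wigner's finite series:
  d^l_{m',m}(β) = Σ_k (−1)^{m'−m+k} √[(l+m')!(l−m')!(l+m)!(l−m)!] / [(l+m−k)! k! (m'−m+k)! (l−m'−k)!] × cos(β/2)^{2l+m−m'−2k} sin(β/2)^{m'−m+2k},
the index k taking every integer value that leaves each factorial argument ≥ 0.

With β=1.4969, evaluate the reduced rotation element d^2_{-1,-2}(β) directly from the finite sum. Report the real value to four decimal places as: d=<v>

d^2_{-1,-2}(β=1.4969) via Wigner's sum:
With c≡cos(β/2)=0.732745 and s≡sin(β/2)=0.680504, N=[1·6·1·24]^{1/2}=12.000000
k: max(0,(-2)−(-1))=0 … min(2+(-2),2−(-1))=0
  k=0: (−1)^1·12.0000/(6)·0.7327^3·0.6805^1 = -0.535449
d^2_{-1,-2}(1.4969) = -0.535449

d=-0.5354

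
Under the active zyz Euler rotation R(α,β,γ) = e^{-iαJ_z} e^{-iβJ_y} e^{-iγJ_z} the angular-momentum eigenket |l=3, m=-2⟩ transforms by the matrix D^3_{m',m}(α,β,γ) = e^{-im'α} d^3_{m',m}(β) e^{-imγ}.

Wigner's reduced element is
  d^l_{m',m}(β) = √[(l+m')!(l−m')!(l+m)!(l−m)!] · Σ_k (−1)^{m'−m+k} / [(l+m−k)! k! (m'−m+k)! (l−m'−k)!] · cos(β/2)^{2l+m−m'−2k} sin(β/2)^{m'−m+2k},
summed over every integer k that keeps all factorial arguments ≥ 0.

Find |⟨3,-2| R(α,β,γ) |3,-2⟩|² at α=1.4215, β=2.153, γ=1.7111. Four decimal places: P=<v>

Split into d^3_{-2,-2}(β=2.153) × two z-phases.
c=cos(2.153/2)=0.474412, s=sin(2.153/2)=0.880303; N=√[1·120·1·120]=120.000000
k∈{0,1} keeps every argument non-negative
  k=0: (−1)^0·120.0000/(120)·0.4744^6·0.8803^0 = +0.011401
  k=1: (−1)^1·120.0000/(24)·0.4744^4·0.8803^2 = -0.196272
d^3_{-2,-2}(2.153) = +0.011401 -0.196272 = -0.184871
|D^3_{-2,-2}|² = |d^3_{-2,-2}(β)|² = (-0.184871)² = 0.034177 (the z-rotation phases have unit modulus)

P=0.0342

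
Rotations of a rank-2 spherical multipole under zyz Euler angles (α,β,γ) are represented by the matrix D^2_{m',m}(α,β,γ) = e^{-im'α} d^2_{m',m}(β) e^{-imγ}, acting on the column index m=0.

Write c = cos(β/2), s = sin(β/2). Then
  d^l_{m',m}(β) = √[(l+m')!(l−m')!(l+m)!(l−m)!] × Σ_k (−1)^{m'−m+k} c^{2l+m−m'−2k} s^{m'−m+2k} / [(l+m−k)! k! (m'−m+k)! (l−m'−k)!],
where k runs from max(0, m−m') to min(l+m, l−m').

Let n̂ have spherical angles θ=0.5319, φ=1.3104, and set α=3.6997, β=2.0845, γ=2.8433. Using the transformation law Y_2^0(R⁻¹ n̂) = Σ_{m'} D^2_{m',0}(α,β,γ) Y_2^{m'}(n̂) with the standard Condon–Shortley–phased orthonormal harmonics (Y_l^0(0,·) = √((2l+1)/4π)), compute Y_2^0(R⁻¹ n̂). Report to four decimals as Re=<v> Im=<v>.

Re=0.2112 Im=0.0000

Need the full column D^2_{m',0} for m'=−2..2 at α=3.6997, β=2.0845, γ=2.8433.
cos(β/2)=0.504279, sin(β/2)=0.863541
d^2_{-2,0}: single k=2 term ⇒ +0.464497;  D = +0.203954+0.417325i
d^2_{-1,0}: k∈[1..2] ⇒ +0.271250 -0.795417 = -0.524167;  D = +0.444629+0.277589i
d^2_{0,0}: k∈[0..2] ⇒ +0.064667 -0.758520 +0.556073 = -0.137780;  D = -0.137780+0.000000i
d^2_{1,0}: k∈[0..1] ⇒ -0.271250 +0.795417 = +0.524167;  D = -0.444629+0.277589i
d^2_{2,0}: single k=0 term ⇒ +0.464497;  D = +0.203954-0.417325i
Y_2^{m'}(θ=0.5319,φ=1.3104) and Σ D·Y over m':
  (+0.2040+0.4173i)·(-0.0862-0.0494i)  (+0.4446+0.2776i)·(+0.0869-0.3263i)  (-0.1378+0.0000i)·(+0.3874+0.0000i)  (-0.4446+0.2776i)·(-0.0869-0.3263i)  (+0.2040-0.4173i)·(-0.0862+0.0494i)
Y_2^0(R⁻¹ n̂) = +0.211198-0.000000i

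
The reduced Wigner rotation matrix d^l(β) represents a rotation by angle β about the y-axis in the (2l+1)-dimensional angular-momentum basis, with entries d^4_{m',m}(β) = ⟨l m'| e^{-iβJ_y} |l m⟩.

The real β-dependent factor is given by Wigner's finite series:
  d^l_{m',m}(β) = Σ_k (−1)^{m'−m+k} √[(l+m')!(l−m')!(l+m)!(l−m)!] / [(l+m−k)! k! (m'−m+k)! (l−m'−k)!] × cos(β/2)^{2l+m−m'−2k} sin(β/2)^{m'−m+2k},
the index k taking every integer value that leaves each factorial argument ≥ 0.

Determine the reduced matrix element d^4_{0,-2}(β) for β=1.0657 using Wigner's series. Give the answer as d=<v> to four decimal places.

d=0.1935

d^4_{0,-2}(β=1.0657) via Wigner's sum:
With c≡cos(β/2)=0.861363 and s≡sin(β/2)=0.507990, N=[24·24·2·720]^{1/2}=910.735966
k: max(0,(-2)−(0))=0 … min(4+(-2),4−(0))=2
  k=0: (−1)^2·910.7360/(96)·0.8614^6·0.5080^2 = +0.999882
  k=1: (−1)^3·910.7360/(36)·0.8614^4·0.5080^4 = -0.927376
  k=2: (−1)^4·910.7360/(96)·0.8614^2·0.5080^6 = +0.120956
d^4_{0,-2}(1.0657) = +0.999882 -0.927376 +0.120956 = +0.193461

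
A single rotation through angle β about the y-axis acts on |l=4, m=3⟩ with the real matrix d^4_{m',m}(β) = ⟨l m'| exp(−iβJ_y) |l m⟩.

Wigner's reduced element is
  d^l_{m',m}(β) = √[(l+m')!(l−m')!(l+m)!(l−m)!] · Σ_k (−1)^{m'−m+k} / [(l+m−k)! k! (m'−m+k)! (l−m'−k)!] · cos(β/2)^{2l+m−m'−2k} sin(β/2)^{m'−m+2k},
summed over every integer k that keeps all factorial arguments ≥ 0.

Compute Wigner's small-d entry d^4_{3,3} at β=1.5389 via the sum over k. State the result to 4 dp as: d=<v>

d=-0.3945

d^4_{3,3}(β=1.5389) via Wigner's sum:
Half-angle: c=0.718293, s=0.695740. N=√(5040·1·5040·1)=5040.000000
k∈{0,1} keeps every argument non-negative
  k=0: (−1)^0·5040.0000/(5040)·0.7183^8·0.6957^0 = +0.070862
  k=1: (−1)^1·5040.0000/(720)·0.7183^6·0.6957^2 = -0.465376
d^4_{3,3}(1.5389) = +0.070862 -0.465376 = -0.394513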